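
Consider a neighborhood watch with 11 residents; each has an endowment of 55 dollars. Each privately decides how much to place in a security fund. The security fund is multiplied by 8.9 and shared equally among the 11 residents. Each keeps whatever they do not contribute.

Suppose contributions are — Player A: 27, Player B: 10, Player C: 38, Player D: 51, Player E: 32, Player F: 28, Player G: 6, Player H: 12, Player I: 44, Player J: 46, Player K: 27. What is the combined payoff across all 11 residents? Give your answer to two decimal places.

Total contributed: 27 + 10 + 38 + 51 + 32 + 28 + 6 + 12 + 44 + 46 + 27 = 321; total kept: 11 × 55 − 321 = 284.
The security fund pays out 8.9 × 321 = 2856.90 in aggregate.
Group total = 284 + 2856.90 = 3140.90.

3140.90 dollars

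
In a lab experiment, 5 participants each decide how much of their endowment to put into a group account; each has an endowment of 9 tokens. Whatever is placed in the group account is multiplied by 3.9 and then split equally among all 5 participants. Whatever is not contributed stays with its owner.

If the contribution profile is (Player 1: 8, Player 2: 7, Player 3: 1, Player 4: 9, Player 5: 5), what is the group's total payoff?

Total contributed: 8 + 7 + 1 + 9 + 5 = 30; total kept: 5 × 9 − 30 = 15.
The group account pays out 3.9 × 30 = 117.00 in aggregate.
Group total = 15 + 117.00 = 132.00.

132.00 tokens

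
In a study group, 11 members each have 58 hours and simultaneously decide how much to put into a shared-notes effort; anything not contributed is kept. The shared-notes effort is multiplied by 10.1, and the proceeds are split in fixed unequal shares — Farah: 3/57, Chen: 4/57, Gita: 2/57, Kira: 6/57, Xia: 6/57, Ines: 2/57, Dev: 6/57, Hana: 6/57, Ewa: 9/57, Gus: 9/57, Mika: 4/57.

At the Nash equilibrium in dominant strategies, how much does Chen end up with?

For player j, contributing a unit is worthwhile iff 10.1 × (j's share) ≥ 1, i.e. iff j's share is at least 0.0990.
Kira, Xia, Dev, Hana, Ewa and Gus are above the threshold, contributing 58 each; the remaining 5 contribute 0. Total contributed: 348.
Chen keeps 58 and receives 10.1 × 348 × 4/57 = 246.65 from the shared-notes effort, for a payoff of 304.65.

304.65 hours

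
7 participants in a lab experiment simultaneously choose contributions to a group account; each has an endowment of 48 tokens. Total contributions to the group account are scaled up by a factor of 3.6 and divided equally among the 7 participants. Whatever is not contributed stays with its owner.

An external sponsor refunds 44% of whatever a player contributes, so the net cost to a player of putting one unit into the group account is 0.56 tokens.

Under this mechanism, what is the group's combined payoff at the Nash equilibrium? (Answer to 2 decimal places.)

336.00 tokens

Even with the mechanism, each unit contributed returns only (3.6/7) / 0.56 = 0.9184 per unit of net cost, so contributing nothing is still dominant.
At the Nash equilibrium no one contributes; group total payoff = 7 × 48 = 336.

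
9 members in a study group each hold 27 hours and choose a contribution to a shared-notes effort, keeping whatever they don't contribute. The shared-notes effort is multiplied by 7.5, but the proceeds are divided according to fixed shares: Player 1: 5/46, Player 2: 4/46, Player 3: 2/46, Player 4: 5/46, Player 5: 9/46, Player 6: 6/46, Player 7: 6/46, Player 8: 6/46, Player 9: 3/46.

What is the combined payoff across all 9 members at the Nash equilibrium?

418.50 hours

Each unit j contributes comes back to j as 7.5 × (j's share), so j prefers to contribute only if that share exceeds 1/7.5 = 0.1333; otherwise keeping the unit dominates.
Only Player 5 (9/46) clears that bar, contributing 27; the remaining 8 contribute 0. Total contributed: 27.
The shared-notes effort pays out 7.5 × 27 = 202.50 in total (split across the unequal shares, but the aggregate is all that matters for the group sum).
The 8 free-riders keep 27 each, adding 216. Group total = 216 + 202.50 = 418.50.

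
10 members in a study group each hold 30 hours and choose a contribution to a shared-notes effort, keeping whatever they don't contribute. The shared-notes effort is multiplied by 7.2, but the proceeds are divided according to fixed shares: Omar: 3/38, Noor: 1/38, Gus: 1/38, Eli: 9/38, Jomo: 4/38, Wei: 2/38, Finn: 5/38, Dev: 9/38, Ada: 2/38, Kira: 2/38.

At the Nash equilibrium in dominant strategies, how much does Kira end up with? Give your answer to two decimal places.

Player j's private return per contributed unit is 7.2 × (j's share). Contributing is weakly dominant for j when that share is at least 1/7.2 = 0.1389, and contributing 0 is dominant otherwise.
Eli and Dev clear that bar, contributing 30 each; the remaining 8 contribute 0. Total contributed: 60.
Kira keeps 30 and receives 7.2 × 60 × 2/38 = 22.74 from the shared-notes effort, for a payoff of 52.74.

52.74 hours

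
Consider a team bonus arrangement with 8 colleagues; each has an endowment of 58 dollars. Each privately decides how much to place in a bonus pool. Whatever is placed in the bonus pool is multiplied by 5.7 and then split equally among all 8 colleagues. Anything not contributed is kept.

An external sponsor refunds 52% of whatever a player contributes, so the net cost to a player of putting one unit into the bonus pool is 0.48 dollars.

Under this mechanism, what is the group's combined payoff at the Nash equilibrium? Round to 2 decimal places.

Under the mechanism each unit contributed yields (5.7/8) / 0.48 = 1.4844 back to its contributor per unit of net cost, which exceeds 1, making full contribution the dominant choice for everyone.
At the Nash equilibrium everyone contributes 58. Group total payoff = 8 × (58 × 0.52 + 5.7 × 58) = 2886.08.

2886.08 dollars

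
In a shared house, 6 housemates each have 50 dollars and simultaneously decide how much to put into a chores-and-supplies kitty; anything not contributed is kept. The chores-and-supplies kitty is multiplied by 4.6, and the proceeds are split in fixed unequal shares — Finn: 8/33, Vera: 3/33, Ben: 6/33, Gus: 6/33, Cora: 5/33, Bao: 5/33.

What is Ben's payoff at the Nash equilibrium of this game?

91.82 dollars

Player j's private return per contributed unit is 4.6 × (j's share). Contributing is weakly dominant for j when that share is at least 1/4.6 = 0.2174, and contributing 0 is dominant otherwise.
Finn alone (share 8/33) is above the threshold, contributing 50; the remaining 5 contribute 0. Total contributed: 50.
Ben keeps 50 and receives 4.6 × 50 × 6/33 = 41.82 from the chores-and-supplies kitty, for a payoff of 91.82.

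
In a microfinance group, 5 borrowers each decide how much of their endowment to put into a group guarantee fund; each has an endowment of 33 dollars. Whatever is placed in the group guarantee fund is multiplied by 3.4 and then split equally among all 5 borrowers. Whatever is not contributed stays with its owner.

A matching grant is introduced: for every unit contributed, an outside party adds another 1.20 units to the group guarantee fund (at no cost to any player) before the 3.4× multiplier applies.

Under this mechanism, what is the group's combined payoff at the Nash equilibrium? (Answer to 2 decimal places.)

1234.20 dollars

The effective private return per unit is now 3.4 × 2.20 / 5 = 1.4960 > 1, so every player's dominant strategy flips to full contribution.
So the Nash equilibrium is full contribution by all 5; the group earns 3.4 × 2.20 × 165 = 1234.20.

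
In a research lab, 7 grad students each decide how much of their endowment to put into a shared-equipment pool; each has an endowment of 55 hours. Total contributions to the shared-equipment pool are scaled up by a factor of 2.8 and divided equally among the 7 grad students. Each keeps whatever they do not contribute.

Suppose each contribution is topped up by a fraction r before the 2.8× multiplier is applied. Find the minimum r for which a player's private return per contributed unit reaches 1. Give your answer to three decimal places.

With matching at rate r, one contributed unit becomes (1 + r) in the shared-equipment pool and returns 2.8 × (1 + r) / 7 to the contributor.
Setting this equal to 1: 1 + r = 7/2.8 = 2.5000.
So the minimum matching rate is r = 2.5000 − 1 = 1.500.

1.500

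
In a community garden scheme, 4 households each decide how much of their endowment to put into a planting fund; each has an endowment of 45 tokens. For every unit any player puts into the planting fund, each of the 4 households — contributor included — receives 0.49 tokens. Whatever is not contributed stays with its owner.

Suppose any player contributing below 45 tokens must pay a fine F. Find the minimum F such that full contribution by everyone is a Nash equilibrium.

Given the others contribute fully, the best deviation is to contribute 0 (any partial contribution still incurs the fine and gives up units whose private return 0.49 is below 1).
Deviating from 45 to 0 saves 45 tokens but forfeits the deviator's share of the drop in the planting fund: 0.49 × 45 = 22.05.
So the deviation gain is 45 − 22.05 = 22.95, and the fine must be at least 22.95 tokens to wipe it out.

22.95 tokens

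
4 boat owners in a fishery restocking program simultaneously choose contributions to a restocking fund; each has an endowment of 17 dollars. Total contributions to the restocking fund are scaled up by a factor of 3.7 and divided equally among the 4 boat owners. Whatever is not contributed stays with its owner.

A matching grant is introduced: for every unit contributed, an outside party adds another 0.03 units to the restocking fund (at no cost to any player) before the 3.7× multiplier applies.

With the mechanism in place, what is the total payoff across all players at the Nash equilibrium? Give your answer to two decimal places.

68.00 dollars

The effective private return is 3.7 × 1.03 / 4 = 0.9528, which is still under 1, so the mechanism doesn't change anyone's dominant strategy: zero contribution.
At the Nash equilibrium no one contributes; group total payoff = 4 × 17 = 68.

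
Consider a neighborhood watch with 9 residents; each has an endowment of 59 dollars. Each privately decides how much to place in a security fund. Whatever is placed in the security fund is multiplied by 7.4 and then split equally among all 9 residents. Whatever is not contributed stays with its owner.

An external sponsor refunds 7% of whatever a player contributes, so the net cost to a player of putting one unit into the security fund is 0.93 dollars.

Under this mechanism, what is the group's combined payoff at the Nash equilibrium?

With the mechanism, a contributed unit returns (7.4/9) / 0.93 = 0.8841 per unit of net cost — still below 1 — so contributing 0 remains dominant for every player.
At the Nash equilibrium no one contributes; group total payoff = 9 × 59 = 531.

531.00 dollars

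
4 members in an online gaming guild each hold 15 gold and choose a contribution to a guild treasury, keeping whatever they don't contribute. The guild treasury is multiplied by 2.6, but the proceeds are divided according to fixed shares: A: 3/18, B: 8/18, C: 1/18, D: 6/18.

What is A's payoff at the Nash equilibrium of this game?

21.50 gold

For player j, contributing a unit is worthwhile iff 2.6 × (j's share) ≥ 1, i.e. iff j's share is at least 0.3846.
Only B (8/18) clears that bar, contributing 15; the remaining 3 contribute 0. Total contributed: 15.
A keeps 15 and receives 2.6 × 15 × 3/18 = 6.50 from the guild treasury, for a payoff of 21.50.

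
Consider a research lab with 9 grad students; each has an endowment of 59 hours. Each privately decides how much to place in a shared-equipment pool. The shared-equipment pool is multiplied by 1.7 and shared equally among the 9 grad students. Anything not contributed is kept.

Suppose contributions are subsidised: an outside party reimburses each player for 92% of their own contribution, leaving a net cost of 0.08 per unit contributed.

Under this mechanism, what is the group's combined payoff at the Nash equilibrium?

With the mechanism, a contributed unit returns (1.7/9) / 0.08 = 2.3611 per unit of net cost to the contributor — now above 1 — so contributing fully is weakly dominant for every player.
At the Nash equilibrium everyone contributes 59. Group total payoff = 9 × (59 × 0.92 + 1.7 × 59) = 1391.22.

1391.22 hours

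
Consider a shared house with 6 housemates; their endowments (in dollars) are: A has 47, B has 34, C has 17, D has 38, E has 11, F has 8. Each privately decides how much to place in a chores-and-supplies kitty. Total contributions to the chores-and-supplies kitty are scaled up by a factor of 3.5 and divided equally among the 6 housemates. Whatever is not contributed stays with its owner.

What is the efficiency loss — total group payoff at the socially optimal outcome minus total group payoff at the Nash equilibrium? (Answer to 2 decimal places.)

The private return per contributed unit is 3.5/6 = 0.5833 < 1 for every player regardless of endowment, so the Nash equilibrium is zero contribution and the group total is Σ E_j = 47 + 34 + 17 + 38 + 11 + 8 = 155.
Each contributed unit returns 3.500 to the group, so the social optimum is full contribution by everyone: group total = 3.500 × 155 = 542.50.
Efficiency loss = (3.500 − 1) × 155 = 387.50.

387.50 dollars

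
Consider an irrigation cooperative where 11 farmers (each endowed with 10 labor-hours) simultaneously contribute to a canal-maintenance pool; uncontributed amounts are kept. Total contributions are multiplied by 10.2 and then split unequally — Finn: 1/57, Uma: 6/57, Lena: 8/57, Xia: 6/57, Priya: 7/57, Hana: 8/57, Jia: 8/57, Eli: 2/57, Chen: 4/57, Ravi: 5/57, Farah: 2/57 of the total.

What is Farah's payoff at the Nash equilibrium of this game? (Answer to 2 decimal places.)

31.47 labor-hours

Each unit j contributes comes back to j as 10.2 × (j's share), so j prefers to contribute only if that share exceeds 1/10.2 = 0.0980; otherwise keeping the unit dominates.
Uma, Lena, Xia, Priya, Hana and Jia are above the threshold, contributing 10 each; the remaining 5 contribute 0. Total contributed: 60.
Farah keeps 10 and receives 10.2 × 60 × 2/57 = 21.47 from the canal-maintenance pool, for a payoff of 31.47.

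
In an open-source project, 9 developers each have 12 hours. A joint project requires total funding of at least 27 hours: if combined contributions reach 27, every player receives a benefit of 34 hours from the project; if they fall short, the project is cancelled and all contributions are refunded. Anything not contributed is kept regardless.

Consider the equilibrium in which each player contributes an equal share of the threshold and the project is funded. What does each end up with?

Equal share of the threshold: 27/9 = 3.
At this profile no one gains by cutting their contribution: any cut drops the total below 27, the project is cancelled, contributions are refunded, and the deviator ends with 12, which is less than 12 − 3 + 34 = 43. Contributing more than 3 just wastes the excess. So contributing exactly 3 is a best response.
Each player's payoff: 12 − 3 + 34 = 43.

43 hours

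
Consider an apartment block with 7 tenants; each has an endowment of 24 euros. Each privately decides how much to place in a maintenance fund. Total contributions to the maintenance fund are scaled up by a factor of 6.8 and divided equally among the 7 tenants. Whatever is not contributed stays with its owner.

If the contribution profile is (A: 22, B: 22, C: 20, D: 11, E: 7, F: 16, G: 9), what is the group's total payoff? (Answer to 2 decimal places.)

Total contributed: 22 + 22 + 20 + 11 + 7 + 16 + 9 = 107; total kept: 7 × 24 − 107 = 61.
The maintenance fund pays out 6.8 × 107 = 727.60 in aggregate.
Group total = 61 + 727.60 = 788.60.

788.60 euros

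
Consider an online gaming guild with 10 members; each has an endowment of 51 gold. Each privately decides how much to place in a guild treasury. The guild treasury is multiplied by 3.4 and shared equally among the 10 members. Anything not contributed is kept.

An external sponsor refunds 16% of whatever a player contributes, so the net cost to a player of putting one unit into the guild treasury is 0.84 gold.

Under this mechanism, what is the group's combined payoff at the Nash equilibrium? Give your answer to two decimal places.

510.00 gold

Even with the mechanism, each unit contributed returns only (3.4/10) / 0.84 = 0.4048 per unit of net cost, so contributing nothing is still dominant.
Everyone keeps their endowment and the group total is 10 × 51 = 510.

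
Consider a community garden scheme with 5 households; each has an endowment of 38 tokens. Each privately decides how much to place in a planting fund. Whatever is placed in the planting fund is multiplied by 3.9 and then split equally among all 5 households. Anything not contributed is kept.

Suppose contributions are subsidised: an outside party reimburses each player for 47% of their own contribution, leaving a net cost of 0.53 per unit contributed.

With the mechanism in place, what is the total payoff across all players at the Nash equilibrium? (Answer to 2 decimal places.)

With the mechanism, a contributed unit returns (3.9/5) / 0.53 = 1.4717 per unit of net cost to the contributor — now above 1 — so contributing fully is weakly dominant for every player.
So the Nash equilibrium is full contribution by all 5; the group earns 5 × (38 × 0.47 + 3.9 × 38) = 830.30.

830.30 tokens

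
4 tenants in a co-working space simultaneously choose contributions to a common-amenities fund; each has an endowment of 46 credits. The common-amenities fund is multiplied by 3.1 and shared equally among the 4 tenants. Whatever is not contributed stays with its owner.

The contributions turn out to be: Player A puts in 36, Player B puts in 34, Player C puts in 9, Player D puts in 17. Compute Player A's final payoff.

Total contributed: 36 + 34 + 9 + 17 = 96.
Each receives 3.1 × 96 / 4 = 74.40 from the common-amenities fund.
Player A keeps 46 − 36 = 10, so Player A's payoff is 10 + 74.40 = 84.40.

84.40 credits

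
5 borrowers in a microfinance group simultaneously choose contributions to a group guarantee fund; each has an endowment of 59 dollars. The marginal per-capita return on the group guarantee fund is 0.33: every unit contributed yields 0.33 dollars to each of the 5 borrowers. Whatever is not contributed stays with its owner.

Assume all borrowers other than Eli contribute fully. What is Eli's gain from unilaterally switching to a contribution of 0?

39.53 dollars

Switching from a contribution of 59 to 0 lets Eli keep an extra 59 dollars, but lowers the group guarantee fund by 59, which costs Eli their own share of that drop: 0.33 × 59 = 19.47.
Net gain = 59 − 19.47 = 39.53. The private return per contributed unit (0.33) is below 1, so free-riding is indeed the best response regardless of what the others do.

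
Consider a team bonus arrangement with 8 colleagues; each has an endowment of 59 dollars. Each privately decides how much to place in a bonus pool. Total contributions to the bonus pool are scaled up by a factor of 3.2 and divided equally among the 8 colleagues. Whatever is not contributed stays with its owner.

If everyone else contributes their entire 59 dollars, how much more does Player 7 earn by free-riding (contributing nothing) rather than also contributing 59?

Switching from a contribution of 59 to 0 lets Player 7 keep an extra 59 dollars, but lowers the bonus pool by 59, which costs Player 7 their own share of that drop: 3.2/8 × 59 = 23.60.
Net gain = 59 − 23.60 = 35.40. The private return per contributed unit (0.4000) is below 1, so free-riding is indeed the best response regardless of what the others do.

35.40 dollars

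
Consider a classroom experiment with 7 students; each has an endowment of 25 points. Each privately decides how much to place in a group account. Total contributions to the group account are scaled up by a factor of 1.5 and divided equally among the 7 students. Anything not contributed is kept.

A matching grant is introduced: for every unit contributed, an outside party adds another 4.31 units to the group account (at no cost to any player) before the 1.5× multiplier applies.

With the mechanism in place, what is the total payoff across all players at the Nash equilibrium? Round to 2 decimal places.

With the mechanism, a contributed unit returns 1.5 × 5.31 / 7 = 1.1379 per unit of net cost to the contributor — now above 1 — so contributing fully is weakly dominant for every player.
At the Nash equilibrium everyone contributes 25. Group total payoff = 1.5 × 5.31 × 175 = 1393.88.

1393.88 points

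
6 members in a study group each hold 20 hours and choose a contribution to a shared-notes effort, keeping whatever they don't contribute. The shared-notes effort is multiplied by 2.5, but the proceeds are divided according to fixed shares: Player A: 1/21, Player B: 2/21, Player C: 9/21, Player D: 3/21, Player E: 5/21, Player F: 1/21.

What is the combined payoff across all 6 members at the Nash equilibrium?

150.00 hours

For player j, contributing a unit is worthwhile iff 2.5 × (j's share) ≥ 1, i.e. iff j's share is at least 0.4000.
The only share above 0.4000 is Player C's 9/21, contributing 20; the remaining 5 contribute 0. Total contributed: 20.
The shared-notes effort pays out 2.5 × 20 = 50.00 in total (split across the unequal shares, but the aggregate is all that matters for the group sum).
The 5 free-riders keep 20 each, adding 100. Group total = 100 + 50.00 = 150.00.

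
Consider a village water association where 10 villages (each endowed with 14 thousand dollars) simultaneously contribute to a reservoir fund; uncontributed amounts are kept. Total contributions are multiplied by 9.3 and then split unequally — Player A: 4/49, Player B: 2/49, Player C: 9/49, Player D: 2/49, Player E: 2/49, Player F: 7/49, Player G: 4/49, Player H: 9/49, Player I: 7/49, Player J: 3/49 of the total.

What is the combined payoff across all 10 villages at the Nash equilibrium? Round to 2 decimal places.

604.80 thousand dollars

A player with share s gets back 9.3·s per unit contributed, so full contribution is dominant for anyone with s > 1/9.3 = 0.1075 and zero contribution is dominant for anyone below.
Player C, Player F, Player H and Player I are above the threshold, contributing 14 each; the remaining 6 contribute 0. Total contributed: 56.
The reservoir fund pays out 9.3 × 56 = 520.80 in total (split across the unequal shares, but the aggregate is all that matters for the group sum).
The 6 free-riders keep 14 each, adding 84. Group total = 84 + 520.80 = 604.80.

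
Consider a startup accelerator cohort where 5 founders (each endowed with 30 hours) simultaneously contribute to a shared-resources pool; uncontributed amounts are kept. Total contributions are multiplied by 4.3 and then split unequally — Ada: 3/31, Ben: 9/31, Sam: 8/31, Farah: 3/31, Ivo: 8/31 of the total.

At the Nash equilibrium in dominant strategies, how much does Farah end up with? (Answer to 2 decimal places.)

67.45 hours

A player with share s gets back 4.3·s per unit contributed, so full contribution is dominant for anyone with s > 1/4.3 = 0.2326 and zero contribution is dominant for anyone below.
Ben, Sam and Ivo clear that bar, contributing 30 each; the remaining 2 contribute 0. Total contributed: 90.
Farah keeps 30 and receives 4.3 × 90 × 3/31 = 37.45 from the shared-resources pool, for a payoff of 67.45.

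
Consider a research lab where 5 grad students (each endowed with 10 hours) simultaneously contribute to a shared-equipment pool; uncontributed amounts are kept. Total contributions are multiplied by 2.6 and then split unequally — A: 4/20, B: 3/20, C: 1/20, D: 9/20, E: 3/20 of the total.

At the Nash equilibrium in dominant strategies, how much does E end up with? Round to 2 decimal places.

Player j's private return per contributed unit is 2.6 × (j's share). Contributing is weakly dominant for j when that share is at least 1/2.6 = 0.3846, and contributing 0 is dominant otherwise.
Only D (9/20) clears that bar, contributing 10; the remaining 4 contribute 0. Total contributed: 10.
E keeps 10 and receives 2.6 × 10 × 3/20 = 3.90 from the shared-equipment pool, for a payoff of 13.90.

13.90 hours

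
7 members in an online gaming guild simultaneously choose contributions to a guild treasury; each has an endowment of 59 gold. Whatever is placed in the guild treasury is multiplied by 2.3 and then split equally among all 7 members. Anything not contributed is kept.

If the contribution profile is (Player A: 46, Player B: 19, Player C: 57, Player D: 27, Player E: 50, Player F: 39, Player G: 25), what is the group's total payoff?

Total contributed: 46 + 19 + 57 + 27 + 50 + 39 + 25 = 263; total kept: 7 × 59 − 263 = 150.
The guild treasury pays out 2.3 × 263 = 604.90 in aggregate.
Group total = 150 + 604.90 = 754.90.

754.90 gold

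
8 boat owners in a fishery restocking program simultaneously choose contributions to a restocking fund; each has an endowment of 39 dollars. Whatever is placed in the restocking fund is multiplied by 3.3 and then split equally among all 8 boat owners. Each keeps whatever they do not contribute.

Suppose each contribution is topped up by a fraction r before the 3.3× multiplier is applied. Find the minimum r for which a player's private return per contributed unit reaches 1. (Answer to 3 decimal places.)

With matching at rate r, one contributed unit becomes (1 + r) in the restocking fund and returns 3.3 × (1 + r) / 8 to the contributor.
Setting this equal to 1: 1 + r = 8/3.3 = 2.4242.
So the minimum matching rate is r = 2.4242 − 1 = 1.424.

1.424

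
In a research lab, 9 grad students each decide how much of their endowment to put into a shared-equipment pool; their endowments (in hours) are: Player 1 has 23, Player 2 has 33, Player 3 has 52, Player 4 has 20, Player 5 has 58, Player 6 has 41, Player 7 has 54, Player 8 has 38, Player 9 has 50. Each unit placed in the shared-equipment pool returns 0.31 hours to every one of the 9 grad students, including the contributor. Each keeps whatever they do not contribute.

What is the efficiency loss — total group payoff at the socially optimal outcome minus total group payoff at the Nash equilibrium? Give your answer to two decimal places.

660.51 hours

The private return per contributed unit is 0.31 < 1 for everyone, so the Nash equilibrium is zero contribution and the group total is Σ E_j = 23 + 33 + 52 + 20 + 58 + 41 + 54 + 38 + 50 = 369.
Each contributed unit returns 2.790 to the group, so the social optimum is full contribution by everyone: group total = 2.790 × 369 = 1029.51.
Efficiency loss = (2.790 − 1) × 369 = 660.51.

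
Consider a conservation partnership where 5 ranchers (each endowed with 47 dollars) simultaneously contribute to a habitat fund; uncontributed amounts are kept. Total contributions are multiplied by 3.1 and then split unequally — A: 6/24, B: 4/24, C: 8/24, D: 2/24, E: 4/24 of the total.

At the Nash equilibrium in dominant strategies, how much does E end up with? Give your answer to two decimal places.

71.28 dollars

A player with share s gets back 3.1·s per unit contributed, so full contribution is dominant for anyone with s > 1/3.1 = 0.3226 and zero contribution is dominant for anyone below.
C alone (share 8/24) is above the threshold, contributing 47; the remaining 4 contribute 0. Total contributed: 47.
E keeps 47 and receives 3.1 × 47 × 4/24 = 24.28 from the habitat fund, for a payoff of 71.28.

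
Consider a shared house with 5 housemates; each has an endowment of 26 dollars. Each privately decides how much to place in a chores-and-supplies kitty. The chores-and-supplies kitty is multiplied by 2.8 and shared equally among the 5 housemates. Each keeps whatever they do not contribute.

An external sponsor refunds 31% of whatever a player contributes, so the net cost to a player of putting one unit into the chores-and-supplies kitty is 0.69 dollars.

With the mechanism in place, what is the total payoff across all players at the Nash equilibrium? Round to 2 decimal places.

130.00 dollars

With the mechanism, a contributed unit returns (2.8/5) / 0.69 = 0.8116 per unit of net cost — still below 1 — so contributing 0 remains dominant for every player.
Everyone keeps their endowment and the group total is 5 × 26 = 130.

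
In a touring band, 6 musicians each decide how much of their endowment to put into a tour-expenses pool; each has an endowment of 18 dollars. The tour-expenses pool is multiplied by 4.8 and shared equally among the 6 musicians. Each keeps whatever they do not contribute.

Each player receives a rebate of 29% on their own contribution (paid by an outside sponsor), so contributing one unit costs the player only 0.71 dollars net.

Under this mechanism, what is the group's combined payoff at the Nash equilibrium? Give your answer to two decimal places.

549.72 dollars

With the mechanism, a contributed unit returns (4.8/6) / 0.71 = 1.1268 per unit of net cost to the contributor — now above 1 — so contributing fully is weakly dominant for every player.
So the Nash equilibrium is full contribution by all 6; the group earns 6 × (18 × 0.29 + 4.8 × 18) = 549.72.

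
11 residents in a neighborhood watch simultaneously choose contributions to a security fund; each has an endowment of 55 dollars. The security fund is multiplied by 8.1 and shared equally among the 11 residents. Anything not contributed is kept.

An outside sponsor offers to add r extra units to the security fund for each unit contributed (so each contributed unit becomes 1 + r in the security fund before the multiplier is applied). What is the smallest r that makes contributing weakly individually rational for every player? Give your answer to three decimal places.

0.358

With matching at rate r, one contributed unit becomes (1 + r) in the security fund and returns 8.1 × (1 + r) / 11 to the contributor.
Setting this equal to 1: 1 + r = 11/8.1 = 1.3580.
So the minimum matching rate is r = 1.3580 − 1 = 0.358.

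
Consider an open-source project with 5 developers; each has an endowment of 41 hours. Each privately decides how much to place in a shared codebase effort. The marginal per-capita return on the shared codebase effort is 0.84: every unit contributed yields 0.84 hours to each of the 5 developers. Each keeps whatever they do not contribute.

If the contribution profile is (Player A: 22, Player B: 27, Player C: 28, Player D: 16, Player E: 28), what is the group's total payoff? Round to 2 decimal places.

Total contributed: 22 + 27 + 28 + 16 + 28 = 121; total kept: 5 × 41 − 121 = 84.
The shared codebase effort pays out 0.84 × 5 × 121 = 508.20 in aggregate.
Group total = 84 + 508.20 = 592.20.

592.20 hours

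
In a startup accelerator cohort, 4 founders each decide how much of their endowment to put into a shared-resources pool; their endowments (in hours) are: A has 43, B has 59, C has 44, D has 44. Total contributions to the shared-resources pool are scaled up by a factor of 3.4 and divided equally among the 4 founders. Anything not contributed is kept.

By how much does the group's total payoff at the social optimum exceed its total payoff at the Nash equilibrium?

456.00 hours

The private return per contributed unit is 3.4/4 = 0.8500 < 1 for every player regardless of endowment, so the Nash equilibrium is zero contribution and the group total is Σ E_j = 43 + 59 + 44 + 44 = 190.
Each contributed unit returns 3.400 to the group, so the social optimum is full contribution by everyone: group total = 3.400 × 190 = 646.00.
Efficiency loss = (3.400 − 1) × 190 = 456.00.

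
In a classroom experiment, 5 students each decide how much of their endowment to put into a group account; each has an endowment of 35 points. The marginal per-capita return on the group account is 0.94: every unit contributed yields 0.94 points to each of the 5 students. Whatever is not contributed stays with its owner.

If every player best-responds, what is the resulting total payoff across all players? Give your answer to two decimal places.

The private return per contributed unit is 0.94 < 1, so contributing 0 is dominant for every player. At the Nash equilibrium everyone keeps their 35, and the group total is 5 × 35 = 175.

175.00 points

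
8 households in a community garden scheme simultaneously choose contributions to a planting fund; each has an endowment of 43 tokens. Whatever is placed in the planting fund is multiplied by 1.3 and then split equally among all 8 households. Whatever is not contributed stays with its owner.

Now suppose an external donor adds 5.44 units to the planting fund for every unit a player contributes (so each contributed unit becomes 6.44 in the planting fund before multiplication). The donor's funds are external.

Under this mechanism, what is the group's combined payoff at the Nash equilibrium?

2879.97 tokens

Under the mechanism each unit contributed yields 1.3 × 6.44 / 8 = 1.0465 back to its contributor per unit of net cost, which exceeds 1, making full contribution the dominant choice for everyone.
At the Nash equilibrium everyone contributes 43. Group total payoff = 1.3 × 6.44 × 344 = 2879.97.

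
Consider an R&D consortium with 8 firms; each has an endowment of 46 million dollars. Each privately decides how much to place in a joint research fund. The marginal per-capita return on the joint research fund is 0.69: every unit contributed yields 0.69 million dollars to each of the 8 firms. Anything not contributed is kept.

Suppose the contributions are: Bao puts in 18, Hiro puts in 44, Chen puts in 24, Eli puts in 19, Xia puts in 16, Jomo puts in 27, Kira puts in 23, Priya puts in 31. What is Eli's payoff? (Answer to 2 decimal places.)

Total contributed: 18 + 44 + 24 + 19 + 16 + 27 + 23 + 31 = 202.
Each receives 0.69 × 202 = 139.38 from the joint research fund.
Eli keeps 46 − 19 = 27, so Eli's payoff is 27 + 139.38 = 166.38.

166.38 million dollars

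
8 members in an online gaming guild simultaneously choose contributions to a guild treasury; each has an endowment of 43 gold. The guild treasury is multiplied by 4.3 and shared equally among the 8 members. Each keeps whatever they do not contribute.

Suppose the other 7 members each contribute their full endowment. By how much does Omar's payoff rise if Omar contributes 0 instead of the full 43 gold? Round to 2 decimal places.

Switching from a contribution of 43 to 0 lets Omar keep an extra 43 gold, but lowers the guild treasury by 43, which costs Omar their own share of that drop: 4.3/8 × 43 = 23.11.
Net gain = 43 − 23.11 = 19.89. The private return per contributed unit (0.5375) is below 1, so free-riding is indeed the best response regardless of what the others do.

19.89 gold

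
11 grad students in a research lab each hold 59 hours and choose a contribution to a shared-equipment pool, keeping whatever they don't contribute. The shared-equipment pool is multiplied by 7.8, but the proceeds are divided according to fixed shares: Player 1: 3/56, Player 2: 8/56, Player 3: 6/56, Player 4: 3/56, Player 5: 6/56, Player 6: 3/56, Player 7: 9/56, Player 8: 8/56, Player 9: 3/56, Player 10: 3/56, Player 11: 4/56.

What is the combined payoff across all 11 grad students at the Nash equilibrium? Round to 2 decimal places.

For player j, contributing a unit is worthwhile iff 7.8 × (j's share) ≥ 1, i.e. iff j's share is at least 0.1282.
Player 2, Player 7 and Player 8 are above the threshold, contributing 59 each; the remaining 8 contribute 0. Total contributed: 177.
The shared-equipment pool pays out 7.8 × 177 = 1380.60 in total (split across the unequal shares, but the aggregate is all that matters for the group sum).
The 8 free-riders keep 59 each, adding 472. Group total = 472 + 1380.60 = 1852.60.

1852.60 hours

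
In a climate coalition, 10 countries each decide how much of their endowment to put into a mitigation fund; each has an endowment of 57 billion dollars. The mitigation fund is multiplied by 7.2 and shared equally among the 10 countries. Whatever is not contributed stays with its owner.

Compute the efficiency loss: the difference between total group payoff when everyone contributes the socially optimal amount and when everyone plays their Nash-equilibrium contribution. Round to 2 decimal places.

3534.00 billion dollars

Each contributed unit returns 7.2/10 = 0.7200 to its contributor — below 1 — so contributing 0 is dominant for every player. At the Nash equilibrium everyone keeps their 57, and the group total is 10 × 57 = 570.
Each contributed unit returns 7.200 to the group as a whole (0.7200 to each of 10 players), which exceeds 1, so the social optimum is full contribution: group total = 7.200 × 570 = 4104.00.
Efficiency loss = 4104.00 − 570 = 3534.00.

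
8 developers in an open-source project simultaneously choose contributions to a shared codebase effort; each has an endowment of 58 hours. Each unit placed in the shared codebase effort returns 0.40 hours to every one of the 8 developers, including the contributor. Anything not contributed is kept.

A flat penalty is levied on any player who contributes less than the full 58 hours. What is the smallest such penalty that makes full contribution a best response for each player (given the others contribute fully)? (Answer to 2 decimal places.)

Given the others contribute fully, the best deviation is to contribute 0 (any partial contribution still incurs the fine and gives up units whose private return 0.40 is below 1).
Deviating from 58 to 0 saves 58 hours but forfeits the deviator's share of the drop in the shared codebase effort: 0.40 × 58 = 23.20.
So the deviation gain is 58 − 23.20 = 34.80, and the fine must be at least 34.80 hours to wipe it out.

34.80 hours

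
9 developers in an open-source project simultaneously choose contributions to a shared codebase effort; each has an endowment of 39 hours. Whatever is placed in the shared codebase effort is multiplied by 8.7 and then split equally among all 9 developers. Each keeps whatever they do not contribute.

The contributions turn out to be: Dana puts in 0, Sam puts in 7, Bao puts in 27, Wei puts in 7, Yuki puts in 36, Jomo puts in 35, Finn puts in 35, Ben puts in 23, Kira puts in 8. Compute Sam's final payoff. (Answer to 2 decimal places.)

204.07 hours

Total contributed: 0 + 7 + 27 + 7 + 36 + 35 + 35 + 23 + 8 = 178.
Each receives 8.7 × 178 / 9 = 172.07 from the shared codebase effort.
Sam keeps 39 − 7 = 32, so Sam's payoff is 32 + 172.07 = 204.07.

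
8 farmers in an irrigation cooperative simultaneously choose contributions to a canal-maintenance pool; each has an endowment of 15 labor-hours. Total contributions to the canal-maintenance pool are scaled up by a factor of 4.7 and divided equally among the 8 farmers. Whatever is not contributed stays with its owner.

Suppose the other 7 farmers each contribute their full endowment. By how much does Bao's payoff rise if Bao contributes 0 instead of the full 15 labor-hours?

Switching from a contribution of 15 to 0 lets Bao keep an extra 15 labor-hours, but lowers the canal-maintenance pool by 15, which costs Bao their own share of that drop: 4.7/8 × 15 = 8.81.
Net gain = 15 − 8.81 = 6.19. The private return per contributed unit (0.5875) is below 1, so free-riding is indeed the best response regardless of what the others do.

6.19 labor-hours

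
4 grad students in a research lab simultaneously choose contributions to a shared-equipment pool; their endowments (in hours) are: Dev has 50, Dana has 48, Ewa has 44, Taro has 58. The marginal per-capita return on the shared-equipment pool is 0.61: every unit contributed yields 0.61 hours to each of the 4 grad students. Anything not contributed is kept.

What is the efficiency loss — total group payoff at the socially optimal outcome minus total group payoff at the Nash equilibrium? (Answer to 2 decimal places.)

The private return per contributed unit is 0.61 < 1 for everyone, so the Nash equilibrium is zero contribution and the group total is Σ E_j = 50 + 48 + 44 + 58 = 200.
Each contributed unit returns 2.440 to the group, so the social optimum is full contribution by everyone: group total = 2.440 × 200 = 488.00.
Efficiency loss = (2.440 − 1) × 200 = 288.00.

288.00 hours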